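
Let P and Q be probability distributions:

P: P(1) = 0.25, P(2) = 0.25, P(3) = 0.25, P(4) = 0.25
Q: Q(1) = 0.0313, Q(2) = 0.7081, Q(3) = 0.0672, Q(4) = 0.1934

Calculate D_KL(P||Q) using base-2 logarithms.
0.9404 bits

D_KL(P||Q) = Σ P(x) log₂(P(x)/Q(x))

Computing term by term:
  P(1)·log₂(P(1)/Q(1)) = 0.25·log₂(0.25/0.0313) = 0.74942
  P(2)·log₂(P(2)/Q(2)) = 0.25·log₂(0.25/0.7081) = -0.37551
  P(3)·log₂(P(3)/Q(3)) = 0.25·log₂(0.25/0.0672) = 0.47385
  P(4)·log₂(P(4)/Q(4)) = 0.25·log₂(0.25/0.1934) = 0.09259

D_KL(P||Q) = 0.74942 - 0.37551 + 0.47385 + 0.09259 = 0.94035 ≈ 0.9404 bits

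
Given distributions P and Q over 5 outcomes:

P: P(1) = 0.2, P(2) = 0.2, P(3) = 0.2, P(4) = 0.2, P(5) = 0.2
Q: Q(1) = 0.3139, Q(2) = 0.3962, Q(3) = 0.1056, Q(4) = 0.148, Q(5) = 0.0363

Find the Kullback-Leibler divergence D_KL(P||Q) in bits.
0.4362 bits

D_KL(P||Q) = Σ P(x) log₂(P(x)/Q(x))

Computing term by term:
  P(1)·log₂(P(1)/Q(1)) = 0.2·log₂(0.2/0.3139) = -0.13006
  P(2)·log₂(P(2)/Q(2)) = 0.2·log₂(0.2/0.3962) = -0.19725
  P(3)·log₂(P(3)/Q(3)) = 0.2·log₂(0.2/0.1056) = 0.18428
  P(4)·log₂(P(4)/Q(4)) = 0.2·log₂(0.2/0.148) = 0.08688
  P(5)·log₂(P(5)/Q(5)) = 0.2·log₂(0.2/0.0363) = 0.49239

D_KL(P||Q) = -0.13006 - 0.19725 + 0.18428 + 0.08688 + 0.49239 = 0.43624 ≈ 0.4362 bits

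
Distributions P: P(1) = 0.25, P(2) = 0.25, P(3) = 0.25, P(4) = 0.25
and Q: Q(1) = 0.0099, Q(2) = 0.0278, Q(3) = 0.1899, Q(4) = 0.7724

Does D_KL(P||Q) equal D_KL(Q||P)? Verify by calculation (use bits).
D_KL(P||Q) = 1.6491 bits, D_KL(Q||P) = 1.0475 bits. No — D_KL(P||Q) ≠ D_KL(Q||P) for this pair.

D_KL(P||Q) = Σ P(x) log₂(P(x)/Q(x))

Computing term by term:
  P(1)·log₂(P(1)/Q(1)) = 0.25·log₂(0.25/0.0099) = 1.16459
  P(2)·log₂(P(2)/Q(2)) = 0.25·log₂(0.25/0.0278) = 0.79219
  P(3)·log₂(P(3)/Q(3)) = 0.25·log₂(0.25/0.1899) = 0.09917
  P(4)·log₂(P(4)/Q(4)) = 0.25·log₂(0.25/0.7724) = -0.40686

D_KL(P||Q) = 1.16459 + 0.79219 + 0.09917 - 0.40686 = 1.64909 ≈ 1.6491 bits

D_KL(Q||P) = Σ Q(x) log₂(Q(x)/P(x))

Computing term by term:
  Q(1)·log₂(Q(1)/P(1)) = 0.0099·log₂(0.0099/0.25) = -0.04612
  Q(2)·log₂(Q(2)/P(2)) = 0.0278·log₂(0.0278/0.25) = -0.08809
  Q(3)·log₂(Q(3)/P(3)) = 0.1899·log₂(0.1899/0.25) = -0.07533
  Q(4)·log₂(Q(4)/P(4)) = 0.7724·log₂(0.7724/0.25) = 1.25702

D_KL(Q||P) = -0.04612 - 0.08809 - 0.07533 + 1.25702 = 1.04748 ≈ 1.0475 bits

These are NOT equal (difference: 0.6016 bits). KL divergence is asymmetric: D_KL(P||Q) ≠ D_KL(Q||P) in general.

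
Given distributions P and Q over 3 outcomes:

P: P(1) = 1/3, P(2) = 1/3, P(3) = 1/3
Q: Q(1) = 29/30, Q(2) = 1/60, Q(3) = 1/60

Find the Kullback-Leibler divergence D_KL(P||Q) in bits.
2.3693 bits

D_KL(P||Q) = Σ P(x) log₂(P(x)/Q(x))

Computing term by term:
  P(1)·log₂(P(1)/Q(1)) = (1/3)·log₂((1/3)/(29/30)) = -0.51202
  P(2)·log₂(P(2)/Q(2)) = (1/3)·log₂((1/3)/(1/60)) = 1.44064
  P(3)·log₂(P(3)/Q(3)) = (1/3)·log₂((1/3)/(1/60)) = 1.44064

D_KL(P||Q) = -0.51202 + 1.44064 + 1.44064 = 2.36926 ≈ 2.3693 bits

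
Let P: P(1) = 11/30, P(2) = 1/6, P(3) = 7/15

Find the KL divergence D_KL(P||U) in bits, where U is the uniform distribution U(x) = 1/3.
0.1103 bits

U(i) = 1/3 for all i

D_KL(P||U) = Σ P(x) log₂(P(x) / (1/3))
           = Σ P(x) log₂(P(x)) + log₂(3)
           = log₂(3) - H(P)

H(P) = -Σ P(x) log₂(P(x)):
  -P(1)·log₂(P(1)) = -(11/30)·log₂(11/30) = 0.53073
  -P(2)·log₂(P(2)) = -(1/6)·log₂(1/6) = 0.43083
  -P(3)·log₂(P(3)) = -(7/15)·log₂(7/15) = 0.51312
H(P) = 0.53073 + 0.43083 + 0.51312 = 1.47468 bits

log₂(3) = 1.58496 bits

D_KL(P||U) = 1.58496 - 1.47468 = 0.11028 ≈ 0.1103 bits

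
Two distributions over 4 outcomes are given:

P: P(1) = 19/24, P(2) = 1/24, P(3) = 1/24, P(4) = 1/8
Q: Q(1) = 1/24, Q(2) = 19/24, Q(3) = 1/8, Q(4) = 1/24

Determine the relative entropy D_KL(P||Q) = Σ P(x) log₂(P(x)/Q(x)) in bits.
3.3180 bits

D_KL(P||Q) = Σ P(x) log₂(P(x)/Q(x))

Computing term by term:
  P(1)·log₂(P(1)/Q(1)) = (19/24)·log₂((19/24)/(1/24)) = 3.36294
  P(2)·log₂(P(2)/Q(2)) = (1/24)·log₂((1/24)/(19/24)) = -0.17700
  P(3)·log₂(P(3)/Q(3)) = (1/24)·log₂((1/24)/(1/8)) = -0.06604
  P(4)·log₂(P(4)/Q(4)) = (1/8)·log₂((1/8)/(1/24)) = 0.19812

D_KL(P||Q) = 3.36294 - 0.17700 - 0.06604 + 0.19812 = 3.31802 ≈ 3.3180 bits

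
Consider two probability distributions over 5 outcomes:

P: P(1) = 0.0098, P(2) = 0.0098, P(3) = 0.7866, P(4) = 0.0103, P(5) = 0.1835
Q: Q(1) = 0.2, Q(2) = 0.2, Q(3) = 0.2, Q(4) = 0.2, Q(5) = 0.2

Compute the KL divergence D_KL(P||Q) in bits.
1.4019 bits

D_KL(P||Q) = Σ P(x) log₂(P(x)/Q(x))

Computing term by term:
  P(1)·log₂(P(1)/Q(1)) = 0.0098·log₂(0.0098/0.2) = -0.04264
  P(2)·log₂(P(2)/Q(2)) = 0.0098·log₂(0.0098/0.2) = -0.04264
  P(3)·log₂(P(3)/Q(3)) = 0.7866·log₂(0.7866/0.2) = 1.55403
  P(4)·log₂(P(4)/Q(4)) = 0.0103·log₂(0.0103/0.2) = -0.04408
  P(5)·log₂(P(5)/Q(5)) = 0.1835·log₂(0.1835/0.2) = -0.02279

D_KL(P||Q) = -0.04264 - 0.04264 + 1.55403 - 0.04408 - 0.02279 = 1.40188 ≈ 1.4019 bits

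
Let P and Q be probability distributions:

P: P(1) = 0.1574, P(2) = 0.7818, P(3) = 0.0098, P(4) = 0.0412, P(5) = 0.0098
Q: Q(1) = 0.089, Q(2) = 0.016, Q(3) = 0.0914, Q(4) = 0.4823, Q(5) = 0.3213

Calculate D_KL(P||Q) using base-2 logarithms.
4.2887 bits

D_KL(P||Q) = Σ P(x) log₂(P(x)/Q(x))

Computing term by term:
  P(1)·log₂(P(1)/Q(1)) = 0.1574·log₂(0.1574/0.089) = 0.12947
  P(2)·log₂(P(2)/Q(2)) = 0.7818·log₂(0.7818/0.016) = 4.38641
  P(3)·log₂(P(3)/Q(3)) = 0.0098·log₂(0.0098/0.0914) = -0.03157
  P(4)·log₂(P(4)/Q(4)) = 0.0412·log₂(0.0412/0.4823) = -0.14623
  P(5)·log₂(P(5)/Q(5)) = 0.0098·log₂(0.0098/0.3213) = -0.04934

D_KL(P||Q) = 0.12947 + 4.38641 - 0.03157 - 0.14623 - 0.04934 = 4.28874 ≈ 4.2887 bits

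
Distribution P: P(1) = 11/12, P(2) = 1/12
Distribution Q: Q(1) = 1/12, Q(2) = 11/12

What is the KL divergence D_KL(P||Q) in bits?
2.8829 bits

D_KL(P||Q) = Σ P(x) log₂(P(x)/Q(x))

Computing term by term:
  P(1)·log₂(P(1)/Q(1)) = (11/12)·log₂((11/12)/(1/12)) = 3.17115
  P(2)·log₂(P(2)/Q(2)) = (1/12)·log₂((1/12)/(11/12)) = -0.28829

D_KL(P||Q) = 3.17115 - 0.28829 = 2.88286 ≈ 2.8829 bits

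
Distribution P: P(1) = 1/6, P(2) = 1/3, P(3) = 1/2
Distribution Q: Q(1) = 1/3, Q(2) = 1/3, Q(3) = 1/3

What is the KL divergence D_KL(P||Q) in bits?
0.1258 bits

D_KL(P||Q) = Σ P(x) log₂(P(x)/Q(x))

Computing term by term:
  P(1)·log₂(P(1)/Q(1)) = (1/6)·log₂((1/6)/(1/3)) = -0.16667
  P(2)·log₂(P(2)/Q(2)) = (1/3)·log₂((1/3)/(1/3)) = 0.00000
  P(3)·log₂(P(3)/Q(3)) = (1/2)·log₂((1/2)/(1/3)) = 0.29248

D_KL(P||Q) = -0.16667 + 0.00000 + 0.29248 = 0.12581 ≈ 0.1258 bits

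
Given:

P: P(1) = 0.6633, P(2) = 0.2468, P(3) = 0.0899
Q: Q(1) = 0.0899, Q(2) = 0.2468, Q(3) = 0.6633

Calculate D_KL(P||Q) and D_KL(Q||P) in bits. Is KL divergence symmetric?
D_KL(P||Q) = 1.6533 bits, D_KL(Q||P) = 1.6533 bits. The two values coincide for this particular pair, but no — KL divergence is not symmetric in general.

D_KL(P||Q) = Σ P(x) log₂(P(x)/Q(x))

Computing term by term:
  P(1)·log₂(P(1)/Q(1)) = 0.6633·log₂(0.6633/0.0899) = 1.91247
  P(2)·log₂(P(2)/Q(2)) = 0.2468·log₂(0.2468/0.2468) = 0.00000
  P(3)·log₂(P(3)/Q(3)) = 0.0899·log₂(0.0899/0.6633) = -0.25921

D_KL(P||Q) = 1.91247 + 0.00000 - 0.25921 = 1.65326 ≈ 1.6533 bits

D_KL(Q||P) = Σ Q(x) log₂(Q(x)/P(x))

Computing term by term:
  Q(1)·log₂(Q(1)/P(1)) = 0.0899·log₂(0.0899/0.6633) = -0.25921
  Q(2)·log₂(Q(2)/P(2)) = 0.2468·log₂(0.2468/0.2468) = 0.00000
  Q(3)·log₂(Q(3)/P(3)) = 0.6633·log₂(0.6633/0.0899) = 1.91247

D_KL(Q||P) = -0.25921 + 0.00000 + 1.91247 = 1.65326 ≈ 1.6533 bits

These ARE equal here. Q is P with outcomes relabeled (Q(1) = P(3), Q(3) = P(1)) by a relabeling that is its own inverse, so the two sums contain exactly the same terms in a different order. This is a special case — KL divergence is not symmetric in general: D_KL(P||Q) ≠ D_KL(Q||P) for most P, Q.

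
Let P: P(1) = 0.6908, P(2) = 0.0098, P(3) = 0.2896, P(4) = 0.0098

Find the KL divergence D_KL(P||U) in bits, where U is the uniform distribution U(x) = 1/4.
0.9828 bits

U(i) = 1/4 for all i

D_KL(P||U) = Σ P(x) log₂(P(x) / (1/4))
           = Σ P(x) log₂(P(x)) + log₂(4)
           = log₂(4) - H(P)

H(P) = -Σ P(x) log₂(P(x)):
  -P(1)·log₂(P(1)) = -(0.6908)·log₂(0.6908) = 0.36865
  -P(2)·log₂(P(2)) = -(0.0098)·log₂(0.0098) = 0.06540
  -P(3)·log₂(P(3)) = -(0.2896)·log₂(0.2896) = 0.51777
  -P(4)·log₂(P(4)) = -(0.0098)·log₂(0.0098) = 0.06540
H(P) = 0.36865 + 0.06540 + 0.51777 + 0.06540 = 1.01722 bits

log₂(4) = 2.00000 bits

D_KL(P||U) = 2.00000 - 1.01722 = 0.98278 ≈ 0.9828 bits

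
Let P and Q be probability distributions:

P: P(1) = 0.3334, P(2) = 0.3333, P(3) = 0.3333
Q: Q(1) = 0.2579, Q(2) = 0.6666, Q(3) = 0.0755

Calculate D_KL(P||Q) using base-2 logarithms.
0.5042 bits

D_KL(P||Q) = Σ P(x) log₂(P(x)/Q(x))

Computing term by term:
  P(1)·log₂(P(1)/Q(1)) = 0.3334·log₂(0.3334/0.2579) = 0.12351
  P(2)·log₂(P(2)/Q(2)) = 0.3333·log₂(0.3333/0.6666) = -0.33330
  P(3)·log₂(P(3)/Q(3)) = 0.3333·log₂(0.3333/0.0755) = 0.71402

D_KL(P||Q) = 0.12351 - 0.33330 + 0.71402 = 0.50423 ≈ 0.5042 bits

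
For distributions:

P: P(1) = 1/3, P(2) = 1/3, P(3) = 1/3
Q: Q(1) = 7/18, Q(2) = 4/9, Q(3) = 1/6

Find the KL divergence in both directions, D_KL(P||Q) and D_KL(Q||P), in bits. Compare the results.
D_KL(P||Q) = 0.1209 bits, D_KL(Q||P) = 0.1043 bits. D_KL(P||Q) is larger than D_KL(Q||P) by 0.0166 bits; the two directions differ.

D_KL(P||Q) = Σ P(x) log₂(P(x)/Q(x))

Computing term by term:
  P(1)·log₂(P(1)/Q(1)) = (1/3)·log₂((1/3)/(7/18)) = -0.07413
  P(2)·log₂(P(2)/Q(2)) = (1/3)·log₂((1/3)/(4/9)) = -0.13835
  P(3)·log₂(P(3)/Q(3)) = (1/3)·log₂((1/3)/(1/6)) = 0.33333

D_KL(P||Q) = -0.07413 - 0.13835 + 0.33333 = 0.12085 ≈ 0.1209 bits

D_KL(Q||P) = Σ Q(x) log₂(Q(x)/P(x))

Computing term by term:
  Q(1)·log₂(Q(1)/P(1)) = (7/18)·log₂((7/18)/(1/3)) = 0.08649
  Q(2)·log₂(Q(2)/P(2)) = (4/9)·log₂((4/9)/(1/3)) = 0.18446
  Q(3)·log₂(Q(3)/P(3)) = (1/6)·log₂((1/6)/(1/3)) = -0.16667

D_KL(Q||P) = 0.08649 + 0.18446 - 0.16667 = 0.10428 ≈ 0.1043 bits

These are NOT equal (difference: 0.0166 bits). KL divergence is asymmetric: D_KL(P||Q) ≠ D_KL(Q||P) in general.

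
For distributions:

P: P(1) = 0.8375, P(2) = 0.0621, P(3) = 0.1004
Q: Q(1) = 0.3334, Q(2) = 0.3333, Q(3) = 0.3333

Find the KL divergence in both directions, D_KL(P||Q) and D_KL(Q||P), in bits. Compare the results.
D_KL(P||Q) = 0.7886 bits, D_KL(Q||P) = 0.9419 bits. D_KL(Q||P) is larger than D_KL(P||Q) by 0.1533 bits; the two directions differ.

D_KL(P||Q) = Σ P(x) log₂(P(x)/Q(x))

Computing term by term:
  P(1)·log₂(P(1)/Q(1)) = 0.8375·log₂(0.8375/0.3334) = 1.11290
  P(2)·log₂(P(2)/Q(2)) = 0.0621·log₂(0.0621/0.3333) = -0.15054
  P(3)·log₂(P(3)/Q(3)) = 0.1004·log₂(0.1004/0.3333) = -0.17380

D_KL(P||Q) = 1.11290 - 0.15054 - 0.17380 = 0.78856 ≈ 0.7886 bits

D_KL(Q||P) = Σ Q(x) log₂(Q(x)/P(x))

Computing term by term:
  Q(1)·log₂(Q(1)/P(1)) = 0.3334·log₂(0.3334/0.8375) = -0.44303
  Q(2)·log₂(Q(2)/P(2)) = 0.3333·log₂(0.3333/0.0621) = 0.80797
  Q(3)·log₂(Q(3)/P(3)) = 0.3333·log₂(0.3333/0.1004) = 0.57696

D_KL(Q||P) = -0.44303 + 0.80797 + 0.57696 = 0.94190 ≈ 0.9419 bits

These are NOT equal (difference: 0.1533 bits). KL divergence is asymmetric: D_KL(P||Q) ≠ D_KL(Q||P) in general.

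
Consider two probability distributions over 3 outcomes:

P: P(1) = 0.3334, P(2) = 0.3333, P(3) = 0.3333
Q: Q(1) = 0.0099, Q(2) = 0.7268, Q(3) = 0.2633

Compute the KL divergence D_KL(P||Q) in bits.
1.4301 bits

D_KL(P||Q) = Σ P(x) log₂(P(x)/Q(x))

Computing term by term:
  P(1)·log₂(P(1)/Q(1)) = 0.3334·log₂(0.3334/0.0099) = 1.69157
  P(2)·log₂(P(2)/Q(2)) = 0.3333·log₂(0.3333/0.7268) = -0.37487
  P(3)·log₂(P(3)/Q(3)) = 0.3333·log₂(0.3333/0.2633) = 0.11336

D_KL(P||Q) = 1.69157 - 0.37487 + 0.11336 = 1.43006 ≈ 1.4301 bits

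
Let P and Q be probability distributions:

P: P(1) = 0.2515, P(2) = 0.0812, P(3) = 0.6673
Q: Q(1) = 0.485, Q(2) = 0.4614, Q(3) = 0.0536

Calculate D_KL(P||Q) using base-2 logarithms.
1.9859 bits

D_KL(P||Q) = Σ P(x) log₂(P(x)/Q(x))

Computing term by term:
  P(1)·log₂(P(1)/Q(1)) = 0.2515·log₂(0.2515/0.485) = -0.23828
  P(2)·log₂(P(2)/Q(2)) = 0.0812·log₂(0.0812/0.4614) = -0.20353
  P(3)·log₂(P(3)/Q(3)) = 0.6673·log₂(0.6673/0.0536) = 2.42766

D_KL(P||Q) = -0.23828 - 0.20353 + 2.42766 = 1.98585 ≈ 1.9859 bits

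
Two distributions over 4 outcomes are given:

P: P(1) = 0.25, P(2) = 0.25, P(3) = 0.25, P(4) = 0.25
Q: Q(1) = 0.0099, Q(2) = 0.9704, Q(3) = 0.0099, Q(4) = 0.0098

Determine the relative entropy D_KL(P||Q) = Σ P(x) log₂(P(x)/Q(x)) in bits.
3.0083 bits

D_KL(P||Q) = Σ P(x) log₂(P(x)/Q(x))

Computing term by term:
  P(1)·log₂(P(1)/Q(1)) = 0.25·log₂(0.25/0.0099) = 1.16459
  P(2)·log₂(P(2)/Q(2)) = 0.25·log₂(0.25/0.9704) = -0.48916
  P(3)·log₂(P(3)/Q(3)) = 0.25·log₂(0.25/0.0099) = 1.16459
  P(4)·log₂(P(4)/Q(4)) = 0.25·log₂(0.25/0.0098) = 1.16825

D_KL(P||Q) = 1.16459 - 0.48916 + 1.16459 + 1.16825 = 3.00827 ≈ 3.0083 bits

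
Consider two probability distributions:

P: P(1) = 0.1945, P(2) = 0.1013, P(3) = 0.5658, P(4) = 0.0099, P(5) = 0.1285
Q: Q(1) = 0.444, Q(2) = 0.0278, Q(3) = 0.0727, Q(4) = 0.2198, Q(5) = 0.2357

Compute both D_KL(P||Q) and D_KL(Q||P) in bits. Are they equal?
D_KL(P||Q) = 1.4755 bits, D_KL(Q||P) = 1.4510 bits. No, they are not equal.

D_KL(P||Q) = Σ P(x) log₂(P(x)/Q(x))

Computing term by term:
  P(1)·log₂(P(1)/Q(1)) = 0.1945·log₂(0.1945/0.444) = -0.23161
  P(2)·log₂(P(2)/Q(2)) = 0.1013·log₂(0.1013/0.0278) = 0.18897
  P(3)·log₂(P(3)/Q(3)) = 0.5658·log₂(0.5658/0.0727) = 1.67492
  P(4)·log₂(P(4)/Q(4)) = 0.0099·log₂(0.0099/0.2198) = -0.04428
  P(5)·log₂(P(5)/Q(5)) = 0.1285·log₂(0.1285/0.2357) = -0.11246

D_KL(P||Q) = -0.23161 + 0.18897 + 1.67492 - 0.04428 - 0.11246 = 1.47554 ≈ 1.4755 bits

D_KL(Q||P) = Σ Q(x) log₂(Q(x)/P(x))

Computing term by term:
  Q(1)·log₂(Q(1)/P(1)) = 0.444·log₂(0.444/0.1945) = 0.52871
  Q(2)·log₂(Q(2)/P(2)) = 0.0278·log₂(0.0278/0.1013) = -0.05186
  Q(3)·log₂(Q(3)/P(3)) = 0.0727·log₂(0.0727/0.5658) = -0.21521
  Q(4)·log₂(Q(4)/P(4)) = 0.2198·log₂(0.2198/0.0099) = 0.98308
  Q(5)·log₂(Q(5)/P(5)) = 0.2357·log₂(0.2357/0.1285) = 0.20628

D_KL(Q||P) = 0.52871 - 0.05186 - 0.21521 + 0.98308 + 0.20628 = 1.45100 ≈ 1.4510 bits

These are NOT equal (difference: 0.0245 bits). KL divergence is asymmetric: D_KL(P||Q) ≠ D_KL(Q||P) in general.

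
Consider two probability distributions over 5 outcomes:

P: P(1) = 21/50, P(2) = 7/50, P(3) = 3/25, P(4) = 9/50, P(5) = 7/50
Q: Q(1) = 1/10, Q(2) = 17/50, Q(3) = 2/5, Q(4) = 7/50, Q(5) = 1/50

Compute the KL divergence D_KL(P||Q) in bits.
0.9402 bits

D_KL(P||Q) = Σ P(x) log₂(P(x)/Q(x))

Computing term by term:
  P(1)·log₂(P(1)/Q(1)) = (21/50)·log₂((21/50)/(1/10)) = 0.86956
  P(2)·log₂(P(2)/Q(2)) = (7/50)·log₂((7/50)/(17/50)) = -0.17922
  P(3)·log₂(P(3)/Q(3)) = (3/25)·log₂((3/25)/(2/5)) = -0.20844
  P(4)·log₂(P(4)/Q(4)) = (9/50)·log₂((9/50)/(7/50)) = 0.06526
  P(5)·log₂(P(5)/Q(5)) = (7/50)·log₂((7/50)/(1/50)) = 0.39303

D_KL(P||Q) = 0.86956 - 0.17922 - 0.20844 + 0.06526 + 0.39303 = 0.94019 ≈ 0.9402 bits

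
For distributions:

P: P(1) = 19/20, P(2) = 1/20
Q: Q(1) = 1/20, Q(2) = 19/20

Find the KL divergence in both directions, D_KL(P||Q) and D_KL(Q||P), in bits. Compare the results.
D_KL(P||Q) = 3.8231 bits, D_KL(Q||P) = 3.8231 bits. The two directions give exactly the same value for this pair.

D_KL(P||Q) = Σ P(x) log₂(P(x)/Q(x))

Computing term by term:
  P(1)·log₂(P(1)/Q(1)) = (19/20)·log₂((19/20)/(1/20)) = 4.03553
  P(2)·log₂(P(2)/Q(2)) = (1/20)·log₂((1/20)/(19/20)) = -0.21240

D_KL(P||Q) = 4.03553 - 0.21240 = 3.82313 ≈ 3.8231 bits

D_KL(Q||P) = Σ Q(x) log₂(Q(x)/P(x))

Computing term by term:
  Q(1)·log₂(Q(1)/P(1)) = (1/20)·log₂((1/20)/(19/20)) = -0.21240
  Q(2)·log₂(Q(2)/P(2)) = (19/20)·log₂((19/20)/(1/20)) = 4.03553

D_KL(Q||P) = -0.21240 + 4.03553 = 3.82313 ≈ 3.8231 bits

These ARE equal here. Q is P with outcomes relabeled (Q(1) = P(2), Q(2) = P(1)) by a relabeling that is its own inverse, so the two sums contain exactly the same terms in a different order. This is a special case — KL divergence is not symmetric in general: D_KL(P||Q) ≠ D_KL(Q||P) for most P, Q.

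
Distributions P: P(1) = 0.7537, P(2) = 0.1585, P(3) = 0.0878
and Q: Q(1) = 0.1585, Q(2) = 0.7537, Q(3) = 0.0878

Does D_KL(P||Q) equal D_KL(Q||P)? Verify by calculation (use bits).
D_KL(P||Q) = 1.3389 bits, D_KL(Q||P) = 1.3389 bits. Yes — for this pair D_KL(P||Q) = D_KL(Q||P).

D_KL(P||Q) = Σ P(x) log₂(P(x)/Q(x))

Computing term by term:
  P(1)·log₂(P(1)/Q(1)) = 0.7537·log₂(0.7537/0.1585) = 1.69545
  P(2)·log₂(P(2)/Q(2)) = 0.1585·log₂(0.1585/0.7537) = -0.35655
  P(3)·log₂(P(3)/Q(3)) = 0.0878·log₂(0.0878/0.0878) = 0.00000

D_KL(P||Q) = 1.69545 - 0.35655 + 0.00000 = 1.33890 ≈ 1.3389 bits

D_KL(Q||P) = Σ Q(x) log₂(Q(x)/P(x))

Computing term by term:
  Q(1)·log₂(Q(1)/P(1)) = 0.1585·log₂(0.1585/0.7537) = -0.35655
  Q(2)·log₂(Q(2)/P(2)) = 0.7537·log₂(0.7537/0.1585) = 1.69545
  Q(3)·log₂(Q(3)/P(3)) = 0.0878·log₂(0.0878/0.0878) = 0.00000

D_KL(Q||P) = -0.35655 + 1.69545 + 0.00000 = 1.33890 ≈ 1.3389 bits

These ARE equal here. Q is P with outcomes relabeled (Q(1) = P(2), Q(2) = P(1)) by a relabeling that is its own inverse, so the two sums contain exactly the same terms in a different order. This is a special case — KL divergence is not symmetric in general: D_KL(P||Q) ≠ D_KL(Q||P) for most P, Q.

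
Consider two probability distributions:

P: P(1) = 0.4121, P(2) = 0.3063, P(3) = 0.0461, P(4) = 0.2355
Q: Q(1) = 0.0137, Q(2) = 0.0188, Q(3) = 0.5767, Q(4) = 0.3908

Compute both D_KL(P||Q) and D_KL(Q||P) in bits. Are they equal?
D_KL(P||Q) = 2.9168 bits, D_KL(Q||P) = 2.2447 bits. No, they are not equal.

D_KL(P||Q) = Σ P(x) log₂(P(x)/Q(x))

Computing term by term:
  P(1)·log₂(P(1)/Q(1)) = 0.4121·log₂(0.4121/0.0137) = 2.02372
  P(2)·log₂(P(2)/Q(2)) = 0.3063·log₂(0.3063/0.0188) = 1.23321
  P(3)·log₂(P(3)/Q(3)) = 0.0461·log₂(0.0461/0.5767) = -0.16803
  P(4)·log₂(P(4)/Q(4)) = 0.2355·log₂(0.2355/0.3908) = -0.17208

D_KL(P||Q) = 2.02372 + 1.23321 - 0.16803 - 0.17208 = 2.91682 ≈ 2.9168 bits

D_KL(Q||P) = Σ Q(x) log₂(Q(x)/P(x))

Computing term by term:
  Q(1)·log₂(Q(1)/P(1)) = 0.0137·log₂(0.0137/0.4121) = -0.06728
  Q(2)·log₂(Q(2)/P(2)) = 0.0188·log₂(0.0188/0.3063) = -0.07569
  Q(3)·log₂(Q(3)/P(3)) = 0.5767·log₂(0.5767/0.0461) = 2.10206
  Q(4)·log₂(Q(4)/P(4)) = 0.3908·log₂(0.3908/0.2355) = 0.28556

D_KL(Q||P) = -0.06728 - 0.07569 + 2.10206 + 0.28556 = 2.24465 ≈ 2.2447 bits

These are NOT equal (difference: 0.6721 bits). KL divergence is asymmetric: D_KL(P||Q) ≠ D_KL(Q||P) in general.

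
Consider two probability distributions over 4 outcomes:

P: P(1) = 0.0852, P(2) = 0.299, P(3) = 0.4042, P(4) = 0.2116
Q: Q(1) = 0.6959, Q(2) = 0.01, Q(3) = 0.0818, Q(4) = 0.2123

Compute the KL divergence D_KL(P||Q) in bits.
2.1382 bits

D_KL(P||Q) = Σ P(x) log₂(P(x)/Q(x))

Computing term by term:
  P(1)·log₂(P(1)/Q(1)) = 0.0852·log₂(0.0852/0.6959) = -0.25815
  P(2)·log₂(P(2)/Q(2)) = 0.299·log₂(0.299/0.01) = 1.46572
  P(3)·log₂(P(3)/Q(3)) = 0.4042·log₂(0.4042/0.0818) = 0.93164
  P(4)·log₂(P(4)/Q(4)) = 0.2116·log₂(0.2116/0.2123) = -0.00101

D_KL(P||Q) = -0.25815 + 1.46572 + 0.93164 - 0.00101 = 2.13820 ≈ 2.1382 bits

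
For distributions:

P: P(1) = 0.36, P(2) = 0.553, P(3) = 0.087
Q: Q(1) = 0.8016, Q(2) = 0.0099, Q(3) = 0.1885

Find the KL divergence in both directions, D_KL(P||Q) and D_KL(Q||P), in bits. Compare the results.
D_KL(P||Q) = 2.6966 bits, D_KL(Q||P) = 1.0786 bits. D_KL(P||Q) is larger than D_KL(Q||P) by 1.6180 bits; the two directions differ.

D_KL(P||Q) = Σ P(x) log₂(P(x)/Q(x))

Computing term by term:
  P(1)·log₂(P(1)/Q(1)) = 0.36·log₂(0.36/0.8016) = -0.41576
  P(2)·log₂(P(2)/Q(2)) = 0.553·log₂(0.553/0.0099) = 3.20945
  P(3)·log₂(P(3)/Q(3)) = 0.087·log₂(0.087/0.1885) = -0.09705

D_KL(P||Q) = -0.41576 + 3.20945 - 0.09705 = 2.69664 ≈ 2.6966 bits

D_KL(Q||P) = Σ Q(x) log₂(Q(x)/P(x))

Computing term by term:
  Q(1)·log₂(Q(1)/P(1)) = 0.8016·log₂(0.8016/0.36) = 0.92576
  Q(2)·log₂(Q(2)/P(2)) = 0.0099·log₂(0.0099/0.553) = -0.05746
  Q(3)·log₂(Q(3)/P(3)) = 0.1885·log₂(0.1885/0.087) = 0.21027

D_KL(Q||P) = 0.92576 - 0.05746 + 0.21027 = 1.07857 ≈ 1.0786 bits

These are NOT equal (difference: 1.6180 bits). KL divergence is asymmetric: D_KL(P||Q) ≠ D_KL(Q||P) in general.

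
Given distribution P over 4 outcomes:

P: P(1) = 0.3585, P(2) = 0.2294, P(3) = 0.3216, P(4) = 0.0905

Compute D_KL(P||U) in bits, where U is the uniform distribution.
0.1422 bits

U(i) = 1/4 for all i

D_KL(P||U) = Σ P(x) log₂(P(x) / (1/4))
           = Σ P(x) log₂(P(x)) + log₂(4)
           = log₂(4) - H(P)

H(P) = -Σ P(x) log₂(P(x)):
  -P(1)·log₂(P(1)) = -(0.3585)·log₂(0.3585) = 0.53056
  -P(2)·log₂(P(2)) = -(0.2294)·log₂(0.2294) = 0.48726
  -P(3)·log₂(P(3)) = -(0.3216)·log₂(0.3216) = 0.52635
  -P(4)·log₂(P(4)) = -(0.0905)·log₂(0.0905) = 0.31367
H(P) = 0.53056 + 0.48726 + 0.52635 + 0.31367 = 1.85784 bits

log₂(4) = 2.00000 bits

D_KL(P||U) = 2.00000 - 1.85784 = 0.14216 ≈ 0.1422 bits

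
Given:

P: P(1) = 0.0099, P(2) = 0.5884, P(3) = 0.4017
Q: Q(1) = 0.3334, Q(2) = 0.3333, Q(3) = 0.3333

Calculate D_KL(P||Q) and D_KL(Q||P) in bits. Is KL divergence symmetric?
D_KL(P||Q) = 0.5404 bits, D_KL(Q||P) = 1.3285 bits. No, KL divergence is not symmetric.

D_KL(P||Q) = Σ P(x) log₂(P(x)/Q(x))

Computing term by term:
  P(1)·log₂(P(1)/Q(1)) = 0.0099·log₂(0.0099/0.3334) = -0.05023
  P(2)·log₂(P(2)/Q(2)) = 0.5884·log₂(0.5884/0.3333) = 0.48247
  P(3)·log₂(P(3)/Q(3)) = 0.4017·log₂(0.4017/0.3333) = 0.10818

D_KL(P||Q) = -0.05023 + 0.48247 + 0.10818 = 0.54042 ≈ 0.5404 bits

D_KL(Q||P) = Σ Q(x) log₂(Q(x)/P(x))

Computing term by term:
  Q(1)·log₂(Q(1)/P(1)) = 0.3334·log₂(0.3334/0.0099) = 1.69157
  Q(2)·log₂(Q(2)/P(2)) = 0.3333·log₂(0.3333/0.5884) = -0.27330
  Q(3)·log₂(Q(3)/P(3)) = 0.3333·log₂(0.3333/0.4017) = -0.08976

D_KL(Q||P) = 1.69157 - 0.27330 - 0.08976 = 1.32851 ≈ 1.3285 bits

These are NOT equal (difference: 0.7881 bits). KL divergence is asymmetric: D_KL(P||Q) ≠ D_KL(Q||P) in general.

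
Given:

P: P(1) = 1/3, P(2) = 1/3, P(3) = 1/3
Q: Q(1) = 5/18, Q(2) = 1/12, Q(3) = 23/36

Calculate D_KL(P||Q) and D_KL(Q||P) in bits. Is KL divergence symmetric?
D_KL(P||Q) = 0.4415 bits, D_KL(Q||P) = 0.3599 bits. No, KL divergence is not symmetric.

D_KL(P||Q) = Σ P(x) log₂(P(x)/Q(x))

Computing term by term:
  P(1)·log₂(P(1)/Q(1)) = (1/3)·log₂((1/3)/(5/18)) = 0.08768
  P(2)·log₂(P(2)/Q(2)) = (1/3)·log₂((1/3)/(1/12)) = 0.66667
  P(3)·log₂(P(3)/Q(3)) = (1/3)·log₂((1/3)/(23/36)) = -0.31287

D_KL(P||Q) = 0.08768 + 0.66667 - 0.31287 = 0.44148 ≈ 0.4415 bits

D_KL(Q||P) = Σ Q(x) log₂(Q(x)/P(x))

Computing term by term:
  Q(1)·log₂(Q(1)/P(1)) = (5/18)·log₂((5/18)/(1/3)) = -0.07307
  Q(2)·log₂(Q(2)/P(2)) = (1/12)·log₂((1/12)/(1/3)) = -0.16667
  Q(3)·log₂(Q(3)/P(3)) = (23/36)·log₂((23/36)/(1/3)) = 0.59966

D_KL(Q||P) = -0.07307 - 0.16667 + 0.59966 = 0.35992 ≈ 0.3599 bits

These are NOT equal (difference: 0.0816 bits). KL divergence is asymmetric: D_KL(P||Q) ≠ D_KL(Q||P) in general.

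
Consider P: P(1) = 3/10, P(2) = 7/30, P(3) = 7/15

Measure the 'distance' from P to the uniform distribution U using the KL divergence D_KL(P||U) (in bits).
0.0609 bits

U(i) = 1/3 for all i

D_KL(P||U) = Σ P(x) log₂(P(x) / (1/3))
           = Σ P(x) log₂(P(x)) + log₂(3)
           = log₂(3) - H(P)

H(P) = -Σ P(x) log₂(P(x)):
  -P(1)·log₂(P(1)) = -(3/10)·log₂(3/10) = 0.52109
  -P(2)·log₂(P(2)) = -(7/30)·log₂(7/30) = 0.48989
  -P(3)·log₂(P(3)) = -(7/15)·log₂(7/15) = 0.51312
H(P) = 0.52109 + 0.48989 + 0.51312 = 1.52410 bits

log₂(3) = 1.58496 bits

D_KL(P||U) = 1.58496 - 1.52410 = 0.06086 ≈ 0.0609 bits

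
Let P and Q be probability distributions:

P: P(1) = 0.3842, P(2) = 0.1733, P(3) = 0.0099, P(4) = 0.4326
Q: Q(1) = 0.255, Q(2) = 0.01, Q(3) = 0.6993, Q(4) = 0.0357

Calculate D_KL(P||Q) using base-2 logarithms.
2.4365 bits

D_KL(P||Q) = Σ P(x) log₂(P(x)/Q(x))

Computing term by term:
  P(1)·log₂(P(1)/Q(1)) = 0.3842·log₂(0.3842/0.255) = 0.22720
  P(2)·log₂(P(2)/Q(2)) = 0.1733·log₂(0.1733/0.01) = 0.71316
  P(3)·log₂(P(3)/Q(3)) = 0.0099·log₂(0.0099/0.6993) = -0.06081
  P(4)·log₂(P(4)/Q(4)) = 0.4326·log₂(0.4326/0.0357) = 1.55694

D_KL(P||Q) = 0.22720 + 0.71316 - 0.06081 + 1.55694 = 2.43649 ≈ 2.4365 bits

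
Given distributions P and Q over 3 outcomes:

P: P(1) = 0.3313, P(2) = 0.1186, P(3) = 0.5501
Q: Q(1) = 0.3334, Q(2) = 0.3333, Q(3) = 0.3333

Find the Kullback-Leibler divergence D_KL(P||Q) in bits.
0.2178 bits

D_KL(P||Q) = Σ P(x) log₂(P(x)/Q(x))

Computing term by term:
  P(1)·log₂(P(1)/Q(1)) = 0.3313·log₂(0.3313/0.3334) = -0.00302
  P(2)·log₂(P(2)/Q(2)) = 0.1186·log₂(0.1186/0.3333) = -0.17680
  P(3)·log₂(P(3)/Q(3)) = 0.5501·log₂(0.5501/0.3333) = 0.39765

D_KL(P||Q) = -0.00302 - 0.17680 + 0.39765 = 0.21783 ≈ 0.2178 bits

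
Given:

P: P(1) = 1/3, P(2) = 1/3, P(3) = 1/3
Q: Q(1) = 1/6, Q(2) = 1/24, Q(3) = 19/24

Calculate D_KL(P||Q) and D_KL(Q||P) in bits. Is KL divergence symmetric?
D_KL(P||Q) = 0.9174 bits, D_KL(Q||P) = 0.6963 bits. No, KL divergence is not symmetric.

D_KL(P||Q) = Σ P(x) log₂(P(x)/Q(x))

Computing term by term:
  P(1)·log₂(P(1)/Q(1)) = (1/3)·log₂((1/3)/(1/6)) = 0.33333
  P(2)·log₂(P(2)/Q(2)) = (1/3)·log₂((1/3)/(1/24)) = 1.00000
  P(3)·log₂(P(3)/Q(3)) = (1/3)·log₂((1/3)/(19/24)) = -0.41598

D_KL(P||Q) = 0.33333 + 1.00000 - 0.41598 = 0.91735 ≈ 0.9174 bits

D_KL(Q||P) = Σ Q(x) log₂(Q(x)/P(x))

Computing term by term:
  Q(1)·log₂(Q(1)/P(1)) = (1/6)·log₂((1/6)/(1/3)) = -0.16667
  Q(2)·log₂(Q(2)/P(2)) = (1/24)·log₂((1/24)/(1/3)) = -0.12500
  Q(3)·log₂(Q(3)/P(3)) = (19/24)·log₂((19/24)/(1/3)) = 0.98794

D_KL(Q||P) = -0.16667 - 0.12500 + 0.98794 = 0.69627 ≈ 0.6963 bits

These are NOT equal (difference: 0.2211 bits). KL divergence is asymmetric: D_KL(P||Q) ≠ D_KL(Q||P) in general.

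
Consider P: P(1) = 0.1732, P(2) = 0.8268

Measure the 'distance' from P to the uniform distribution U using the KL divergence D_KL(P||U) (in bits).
0.3350 bits

U(i) = 1/2 for all i

D_KL(P||U) = Σ P(x) log₂(P(x) / (1/2))
           = Σ P(x) log₂(P(x)) + log₂(2)
           = log₂(2) - H(P)

H(P) = -Σ P(x) log₂(P(x)):
  -P(1)·log₂(P(1)) = -(0.1732)·log₂(0.1732) = 0.43811
  -P(2)·log₂(P(2)) = -(0.8268)·log₂(0.8268) = 0.22687
H(P) = 0.43811 + 0.22687 = 0.66498 bits

log₂(2) = 1.00000 bits

D_KL(P||U) = 1.00000 - 0.66498 = 0.33502 ≈ 0.3350 bits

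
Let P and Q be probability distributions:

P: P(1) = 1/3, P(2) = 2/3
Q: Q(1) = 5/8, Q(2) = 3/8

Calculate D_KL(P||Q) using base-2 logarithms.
0.2511 bits

D_KL(P||Q) = Σ P(x) log₂(P(x)/Q(x))

Computing term by term:
  P(1)·log₂(P(1)/Q(1)) = (1/3)·log₂((1/3)/(5/8)) = -0.30230
  P(2)·log₂(P(2)/Q(2)) = (2/3)·log₂((2/3)/(3/8)) = 0.55338

D_KL(P||Q) = -0.30230 + 0.55338 = 0.25108 ≈ 0.2511 bits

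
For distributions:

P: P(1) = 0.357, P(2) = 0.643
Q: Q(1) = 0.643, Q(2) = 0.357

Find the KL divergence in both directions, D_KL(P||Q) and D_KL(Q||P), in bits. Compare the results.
D_KL(P||Q) = 0.2428 bits, D_KL(Q||P) = 0.2428 bits. The two directions give exactly the same value for this pair.

D_KL(P||Q) = Σ P(x) log₂(P(x)/Q(x))

Computing term by term:
  P(1)·log₂(P(1)/Q(1)) = 0.357·log₂(0.357/0.643) = -0.30306
  P(2)·log₂(P(2)/Q(2)) = 0.643·log₂(0.643/0.357) = 0.54584

D_KL(P||Q) = -0.30306 + 0.54584 = 0.24278 ≈ 0.2428 bits

D_KL(Q||P) = Σ Q(x) log₂(Q(x)/P(x))

Computing term by term:
  Q(1)·log₂(Q(1)/P(1)) = 0.643·log₂(0.643/0.357) = 0.54584
  Q(2)·log₂(Q(2)/P(2)) = 0.357·log₂(0.357/0.643) = -0.30306

D_KL(Q||P) = 0.54584 - 0.30306 = 0.24278 ≈ 0.2428 bits

These ARE equal here. Q is P with outcomes relabeled (Q(1) = P(2), Q(2) = P(1)) by a relabeling that is its own inverse, so the two sums contain exactly the same terms in a different order. This is a special case — KL divergence is not symmetric in general: D_KL(P||Q) ≠ D_KL(Q||P) for most P, Q.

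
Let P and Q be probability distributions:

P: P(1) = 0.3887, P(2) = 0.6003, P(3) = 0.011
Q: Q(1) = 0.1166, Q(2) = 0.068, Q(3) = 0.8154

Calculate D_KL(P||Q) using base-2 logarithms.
2.4931 bits

D_KL(P||Q) = Σ P(x) log₂(P(x)/Q(x))

Computing term by term:
  P(1)·log₂(P(1)/Q(1)) = 0.3887·log₂(0.3887/0.1166) = 0.67521
  P(2)·log₂(P(2)/Q(2)) = 0.6003·log₂(0.6003/0.068) = 1.88619
  P(3)·log₂(P(3)/Q(3)) = 0.011·log₂(0.011/0.8154) = -0.06833

D_KL(P||Q) = 0.67521 + 1.88619 - 0.06833 = 2.49307 ≈ 2.4931 bits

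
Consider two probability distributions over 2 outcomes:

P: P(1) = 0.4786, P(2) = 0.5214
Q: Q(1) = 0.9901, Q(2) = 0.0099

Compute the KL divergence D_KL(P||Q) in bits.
2.4799 bits

D_KL(P||Q) = Σ P(x) log₂(P(x)/Q(x))

Computing term by term:
  P(1)·log₂(P(1)/Q(1)) = 0.4786·log₂(0.4786/0.9901) = -0.50193
  P(2)·log₂(P(2)/Q(2)) = 0.5214·log₂(0.5214/0.0099) = 2.98179

D_KL(P||Q) = -0.50193 + 2.98179 = 2.47986 ≈ 2.4799 bits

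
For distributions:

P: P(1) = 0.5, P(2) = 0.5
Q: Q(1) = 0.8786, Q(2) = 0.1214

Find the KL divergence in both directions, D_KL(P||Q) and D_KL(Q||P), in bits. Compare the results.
D_KL(P||Q) = 0.6144 bits, D_KL(Q||P) = 0.4666 bits. D_KL(P||Q) is larger than D_KL(Q||P) by 0.1478 bits; the two directions differ.

D_KL(P||Q) = Σ P(x) log₂(P(x)/Q(x))

Computing term by term:
  P(1)·log₂(P(1)/Q(1)) = 0.5·log₂(0.5/0.8786) = -0.40664
  P(2)·log₂(P(2)/Q(2)) = 0.5·log₂(0.5/0.1214) = 1.02108

D_KL(P||Q) = -0.40664 + 1.02108 = 0.61444 ≈ 0.6144 bits

D_KL(Q||P) = Σ Q(x) log₂(Q(x)/P(x))

Computing term by term:
  Q(1)·log₂(Q(1)/P(1)) = 0.8786·log₂(0.8786/0.5) = 0.71455
  Q(2)·log₂(Q(2)/P(2)) = 0.1214·log₂(0.1214/0.5) = -0.24792

D_KL(Q||P) = 0.71455 - 0.24792 = 0.46663 ≈ 0.4666 bits

These are NOT equal (difference: 0.1478 bits). KL divergence is asymmetric: D_KL(P||Q) ≠ D_KL(Q||P) in general.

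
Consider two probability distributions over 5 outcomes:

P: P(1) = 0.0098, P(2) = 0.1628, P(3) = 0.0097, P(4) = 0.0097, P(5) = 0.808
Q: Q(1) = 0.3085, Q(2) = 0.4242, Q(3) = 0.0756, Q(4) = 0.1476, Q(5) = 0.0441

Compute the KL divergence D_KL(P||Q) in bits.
3.0494 bits

D_KL(P||Q) = Σ P(x) log₂(P(x)/Q(x))

Computing term by term:
  P(1)·log₂(P(1)/Q(1)) = 0.0098·log₂(0.0098/0.3085) = -0.04877
  P(2)·log₂(P(2)/Q(2)) = 0.1628·log₂(0.1628/0.4242) = -0.22493
  P(3)·log₂(P(3)/Q(3)) = 0.0097·log₂(0.0097/0.0756) = -0.02873
  P(4)·log₂(P(4)/Q(4)) = 0.0097·log₂(0.0097/0.1476) = -0.03810
  P(5)·log₂(P(5)/Q(5)) = 0.808·log₂(0.808/0.0441) = 3.38997

D_KL(P||Q) = -0.04877 - 0.22493 - 0.02873 - 0.03810 + 3.38997 = 3.04944 ≈ 3.0494 bits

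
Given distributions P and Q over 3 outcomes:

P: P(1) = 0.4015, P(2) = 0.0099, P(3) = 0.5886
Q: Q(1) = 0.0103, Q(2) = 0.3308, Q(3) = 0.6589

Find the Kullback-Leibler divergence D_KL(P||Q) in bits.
1.9759 bits

D_KL(P||Q) = Σ P(x) log₂(P(x)/Q(x))

Computing term by term:
  P(1)·log₂(P(1)/Q(1)) = 0.4015·log₂(0.4015/0.0103) = 2.12180
  P(2)·log₂(P(2)/Q(2)) = 0.0099·log₂(0.0099/0.3308) = -0.05012
  P(3)·log₂(P(3)/Q(3)) = 0.5886·log₂(0.5886/0.6589) = -0.09581

D_KL(P||Q) = 2.12180 - 0.05012 - 0.09581 = 1.97587 ≈ 1.9759 bits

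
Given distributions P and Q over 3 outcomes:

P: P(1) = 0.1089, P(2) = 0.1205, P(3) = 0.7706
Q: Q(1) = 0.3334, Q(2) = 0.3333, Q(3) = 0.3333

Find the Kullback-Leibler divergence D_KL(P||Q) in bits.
0.5791 bits

D_KL(P||Q) = Σ P(x) log₂(P(x)/Q(x))

Computing term by term:
  P(1)·log₂(P(1)/Q(1)) = 0.1089·log₂(0.1089/0.3334) = -0.17579
  P(2)·log₂(P(2)/Q(2)) = 0.1205·log₂(0.1205/0.3333) = -0.17687
  P(3)·log₂(P(3)/Q(3)) = 0.7706·log₂(0.7706/0.3333) = 0.93178

D_KL(P||Q) = -0.17579 - 0.17687 + 0.93178 = 0.57912 ≈ 0.5791 bits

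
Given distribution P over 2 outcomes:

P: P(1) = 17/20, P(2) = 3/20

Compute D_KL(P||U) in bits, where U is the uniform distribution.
0.3902 bits

U(i) = 1/2 for all i

D_KL(P||U) = Σ P(x) log₂(P(x) / (1/2))
           = Σ P(x) log₂(P(x)) + log₂(2)
           = log₂(2) - H(P)

H(P) = -Σ P(x) log₂(P(x)):
  -P(1)·log₂(P(1)) = -(17/20)·log₂(17/20) = 0.19930
  -P(2)·log₂(P(2)) = -(3/20)·log₂(3/20) = 0.41054
H(P) = 0.19930 + 0.41054 = 0.60984 bits

log₂(2) = 1.00000 bits

D_KL(P||U) = 1.00000 - 0.60984 = 0.39016 ≈ 0.3902 bits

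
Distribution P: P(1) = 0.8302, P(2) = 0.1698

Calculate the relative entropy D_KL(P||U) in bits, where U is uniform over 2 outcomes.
0.3428 bits

U(i) = 1/2 for all i

D_KL(P||U) = Σ P(x) log₂(P(x) / (1/2))
           = Σ P(x) log₂(P(x)) + log₂(2)
           = log₂(2) - H(P)

H(P) = -Σ P(x) log₂(P(x)):
  -P(1)·log₂(P(1)) = -(0.8302)·log₂(0.8302) = 0.22288
  -P(2)·log₂(P(2)) = -(0.1698)·log₂(0.1698) = 0.43436
H(P) = 0.22288 + 0.43436 = 0.65724 bits

log₂(2) = 1.00000 bits

D_KL(P||U) = 1.00000 - 0.65724 = 0.34276 ≈ 0.3428 bits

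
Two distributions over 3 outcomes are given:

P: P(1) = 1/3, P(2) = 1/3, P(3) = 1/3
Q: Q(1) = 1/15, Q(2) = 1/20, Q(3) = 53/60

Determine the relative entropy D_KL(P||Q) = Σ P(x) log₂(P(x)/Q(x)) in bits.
1.2176 bits

D_KL(P||Q) = Σ P(x) log₂(P(x)/Q(x))

Computing term by term:
  P(1)·log₂(P(1)/Q(1)) = (1/3)·log₂((1/3)/(1/15)) = 0.77398
  P(2)·log₂(P(2)/Q(2)) = (1/3)·log₂((1/3)/(1/20)) = 0.91232
  P(3)·log₂(P(3)/Q(3)) = (1/3)·log₂((1/3)/(53/60)) = -0.46866

D_KL(P||Q) = 0.77398 + 0.91232 - 0.46866 = 1.21764 ≈ 1.2176 bits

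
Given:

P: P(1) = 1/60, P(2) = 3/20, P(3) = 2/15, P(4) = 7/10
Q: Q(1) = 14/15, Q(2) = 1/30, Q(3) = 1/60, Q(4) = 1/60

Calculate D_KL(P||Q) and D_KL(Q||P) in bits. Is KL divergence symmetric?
D_KL(P||Q) = 4.4033 bits, D_KL(Q||P) = 5.2080 bits. No, KL divergence is not symmetric.

D_KL(P||Q) = Σ P(x) log₂(P(x)/Q(x))

Computing term by term:
  P(1)·log₂(P(1)/Q(1)) = (1/60)·log₂((1/60)/(14/15)) = -0.09679
  P(2)·log₂(P(2)/Q(2)) = (3/20)·log₂((3/20)/(1/30)) = 0.32549
  P(3)·log₂(P(3)/Q(3)) = (2/15)·log₂((2/15)/(1/60)) = 0.40000
  P(4)·log₂(P(4)/Q(4)) = (7/10)·log₂((7/10)/(1/60)) = 3.77462

D_KL(P||Q) = -0.09679 + 0.32549 + 0.40000 + 3.77462 = 4.40332 ≈ 4.4033 bits

D_KL(Q||P) = Σ Q(x) log₂(Q(x)/P(x))

Computing term by term:
  Q(1)·log₂(Q(1)/P(1)) = (14/15)·log₂((14/15)/(1/60)) = 5.42020
  Q(2)·log₂(Q(2)/P(2)) = (1/30)·log₂((1/30)/(3/20)) = -0.07233
  Q(3)·log₂(Q(3)/P(3)) = (1/60)·log₂((1/60)/(2/15)) = -0.05000
  Q(4)·log₂(Q(4)/P(4)) = (1/60)·log₂((1/60)/(7/10)) = -0.08987

D_KL(Q||P) = 5.42020 - 0.07233 - 0.05000 - 0.08987 = 5.20800 ≈ 5.2080 bits

These are NOT equal (difference: 0.8047 bits). KL divergence is asymmetric: D_KL(P||Q) ≠ D_KL(Q||P) in general.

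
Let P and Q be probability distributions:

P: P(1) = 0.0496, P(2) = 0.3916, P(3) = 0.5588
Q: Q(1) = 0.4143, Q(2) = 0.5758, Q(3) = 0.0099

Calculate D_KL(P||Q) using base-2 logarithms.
2.8818 bits

D_KL(P||Q) = Σ P(x) log₂(P(x)/Q(x))

Computing term by term:
  P(1)·log₂(P(1)/Q(1)) = 0.0496·log₂(0.0496/0.4143) = -0.15189
  P(2)·log₂(P(2)/Q(2)) = 0.3916·log₂(0.3916/0.5758) = -0.21780
  P(3)·log₂(P(3)/Q(3)) = 0.5588·log₂(0.5588/0.0099) = 3.25152

D_KL(P||Q) = -0.15189 - 0.21780 + 3.25152 = 2.88183 ≈ 2.8818 bits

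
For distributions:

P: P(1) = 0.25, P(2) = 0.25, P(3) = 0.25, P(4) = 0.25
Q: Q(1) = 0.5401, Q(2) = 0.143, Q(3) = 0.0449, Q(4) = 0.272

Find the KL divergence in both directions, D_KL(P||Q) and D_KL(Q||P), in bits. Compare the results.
D_KL(P||Q) = 0.5125 bits, D_KL(Q||P) = 0.4068 bits. D_KL(P||Q) is larger than D_KL(Q||P) by 0.1057 bits; the two directions differ.

D_KL(P||Q) = Σ P(x) log₂(P(x)/Q(x))

Computing term by term:
  P(1)·log₂(P(1)/Q(1)) = 0.25·log₂(0.25/0.5401) = -0.27782
  P(2)·log₂(P(2)/Q(2)) = 0.25·log₂(0.25/0.143) = 0.20148
  P(3)·log₂(P(3)/Q(3)) = 0.25·log₂(0.25/0.0449) = 0.61929
  P(4)·log₂(P(4)/Q(4)) = 0.25·log₂(0.25/0.272) = -0.03042

D_KL(P||Q) = -0.27782 + 0.20148 + 0.61929 - 0.03042 = 0.51253 ≈ 0.5125 bits

D_KL(Q||P) = Σ Q(x) log₂(Q(x)/P(x))

Computing term by term:
  Q(1)·log₂(Q(1)/P(1)) = 0.5401·log₂(0.5401/0.25) = 0.60021
  Q(2)·log₂(Q(2)/P(2)) = 0.143·log₂(0.143/0.25) = -0.11525
  Q(3)·log₂(Q(3)/P(3)) = 0.0449·log₂(0.0449/0.25) = -0.11122
  Q(4)·log₂(Q(4)/P(4)) = 0.272·log₂(0.272/0.25) = 0.03310

D_KL(Q||P) = 0.60021 - 0.11525 - 0.11122 + 0.03310 = 0.40684 ≈ 0.4068 bits

These are NOT equal (difference: 0.1057 bits). KL divergence is asymmetric: D_KL(P||Q) ≠ D_KL(Q||P) in general.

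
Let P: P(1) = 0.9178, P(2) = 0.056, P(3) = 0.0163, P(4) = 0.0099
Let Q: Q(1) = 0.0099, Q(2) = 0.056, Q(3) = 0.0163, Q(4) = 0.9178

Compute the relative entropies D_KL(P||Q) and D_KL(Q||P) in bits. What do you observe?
D_KL(P||Q) = 5.9328 bits, D_KL(Q||P) = 5.9328 bits. The two directions give the same value here, because Q is a self-inverse relabeling of P; in general KL divergence is asymmetric.

D_KL(P||Q) = Σ P(x) log₂(P(x)/Q(x))

Computing term by term:
  P(1)·log₂(P(1)/Q(1)) = 0.9178·log₂(0.9178/0.0099) = 5.99746
  P(2)·log₂(P(2)/Q(2)) = 0.056·log₂(0.056/0.056) = 0.00000
  P(3)·log₂(P(3)/Q(3)) = 0.0163·log₂(0.0163/0.0163) = 0.00000
  P(4)·log₂(P(4)/Q(4)) = 0.0099·log₂(0.0099/0.9178) = -0.06469

D_KL(P||Q) = 5.99746 + 0.00000 + 0.00000 - 0.06469 = 5.93277 ≈ 5.9328 bits

D_KL(Q||P) = Σ Q(x) log₂(Q(x)/P(x))

Computing term by term:
  Q(1)·log₂(Q(1)/P(1)) = 0.0099·log₂(0.0099/0.9178) = -0.06469
  Q(2)·log₂(Q(2)/P(2)) = 0.056·log₂(0.056/0.056) = 0.00000
  Q(3)·log₂(Q(3)/P(3)) = 0.0163·log₂(0.0163/0.0163) = 0.00000
  Q(4)·log₂(Q(4)/P(4)) = 0.9178·log₂(0.9178/0.0099) = 5.99746

D_KL(Q||P) = -0.06469 + 0.00000 + 0.00000 + 5.99746 = 5.93277 ≈ 5.9328 bits

These ARE equal here. Q is P with outcomes relabeled (Q(1) = P(4), Q(4) = P(1)) by a relabeling that is its own inverse, so the two sums contain exactly the same terms in a different order. This is a special case — KL divergence is not symmetric in general: D_KL(P||Q) ≠ D_KL(Q||P) for most P, Q.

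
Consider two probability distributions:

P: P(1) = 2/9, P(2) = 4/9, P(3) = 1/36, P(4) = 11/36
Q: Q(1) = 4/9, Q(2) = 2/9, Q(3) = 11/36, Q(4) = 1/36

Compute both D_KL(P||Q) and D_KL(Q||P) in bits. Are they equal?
D_KL(P||Q) = 1.1832 bits, D_KL(Q||P) = 1.1832 bits. Yes, in this case they are equal (although KL divergence is not symmetric in general).

D_KL(P||Q) = Σ P(x) log₂(P(x)/Q(x))

Computing term by term:
  P(1)·log₂(P(1)/Q(1)) = (2/9)·log₂((2/9)/(4/9)) = -0.22222
  P(2)·log₂(P(2)/Q(2)) = (4/9)·log₂((4/9)/(2/9)) = 0.44444
  P(3)·log₂(P(3)/Q(3)) = (1/36)·log₂((1/36)/(11/36)) = -0.09610
  P(4)·log₂(P(4)/Q(4)) = (11/36)·log₂((11/36)/(1/36)) = 1.05705

D_KL(P||Q) = -0.22222 + 0.44444 - 0.09610 + 1.05705 = 1.18317 ≈ 1.1832 bits

D_KL(Q||P) = Σ Q(x) log₂(Q(x)/P(x))

Computing term by term:
  Q(1)·log₂(Q(1)/P(1)) = (4/9)·log₂((4/9)/(2/9)) = 0.44444
  Q(2)·log₂(Q(2)/P(2)) = (2/9)·log₂((2/9)/(4/9)) = -0.22222
  Q(3)·log₂(Q(3)/P(3)) = (11/36)·log₂((11/36)/(1/36)) = 1.05705
  Q(4)·log₂(Q(4)/P(4)) = (1/36)·log₂((1/36)/(11/36)) = -0.09610

D_KL(Q||P) = 0.44444 - 0.22222 + 1.05705 - 0.09610 = 1.18317 ≈ 1.1832 bits

These ARE equal here. Q is P with outcomes relabeled (Q(1) = P(2), Q(2) = P(1), Q(3) = P(4), Q(4) = P(3)) by a relabeling that is its own inverse, so the two sums contain exactly the same terms in a different order. This is a special case — KL divergence is not symmetric in general: D_KL(P||Q) ≠ D_KL(Q||P) for most P, Q.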